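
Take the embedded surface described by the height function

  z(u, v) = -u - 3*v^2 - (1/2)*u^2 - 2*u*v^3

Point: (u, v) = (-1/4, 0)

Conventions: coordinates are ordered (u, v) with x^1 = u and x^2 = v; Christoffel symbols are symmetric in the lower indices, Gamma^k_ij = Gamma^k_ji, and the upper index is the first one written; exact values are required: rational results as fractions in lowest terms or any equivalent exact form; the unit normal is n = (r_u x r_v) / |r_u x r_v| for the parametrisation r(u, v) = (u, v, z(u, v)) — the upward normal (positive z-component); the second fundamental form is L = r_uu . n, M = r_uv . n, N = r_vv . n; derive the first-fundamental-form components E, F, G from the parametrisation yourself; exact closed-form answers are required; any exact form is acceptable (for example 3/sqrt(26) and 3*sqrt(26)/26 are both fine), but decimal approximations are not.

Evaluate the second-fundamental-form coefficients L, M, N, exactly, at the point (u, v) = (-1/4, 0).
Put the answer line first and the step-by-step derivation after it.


Answer: L = -4/5, M = 0, N = -24/5

z_u = -3/4, z_v = 0, z_uu = -1, z_uv = 0, z_vv = -6
E = 25/16, F = 0, G = 1; answer radicand W^2 = 25/16
unnormalised second-form numerators: l = -1, m = 0, n = -6; L = l/sqrt(25/16), and similarly M = m/sqrt(W^2), N = n/sqrt(W^2)


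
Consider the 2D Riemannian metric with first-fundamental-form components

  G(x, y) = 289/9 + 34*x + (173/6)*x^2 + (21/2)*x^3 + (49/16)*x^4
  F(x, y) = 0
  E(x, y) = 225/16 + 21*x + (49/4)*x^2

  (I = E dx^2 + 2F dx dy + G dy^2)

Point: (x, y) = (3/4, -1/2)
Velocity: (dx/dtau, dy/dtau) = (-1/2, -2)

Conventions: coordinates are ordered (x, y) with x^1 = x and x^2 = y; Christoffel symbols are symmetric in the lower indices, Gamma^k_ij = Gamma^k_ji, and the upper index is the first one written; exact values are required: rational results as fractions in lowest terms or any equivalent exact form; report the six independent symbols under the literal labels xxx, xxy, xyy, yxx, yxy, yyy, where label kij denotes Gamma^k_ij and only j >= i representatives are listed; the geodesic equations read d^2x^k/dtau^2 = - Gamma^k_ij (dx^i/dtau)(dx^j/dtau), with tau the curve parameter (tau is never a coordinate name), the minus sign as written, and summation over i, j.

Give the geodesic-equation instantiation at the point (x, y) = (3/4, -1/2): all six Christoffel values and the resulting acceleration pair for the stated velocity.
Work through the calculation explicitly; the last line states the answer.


E = 2349/64, F = 0, G = 2920681/36864 at the point
E_x = 315/8, E_y = 0, F_x = 0, F_y = 0, G_x = 25635/256, G_y = 0
EG - F^2 = 762297741/262144;  g^inv = (262144/762297741) * [[2920681/36864, 0], [0, 2349/64]]
first-kind symbols [ij,l] = (1/2)(d_i g_jl + d_j g_il - d_l g_ij): [xx,x] = E_x/2 = 315/16, [xx,y] = F_x - E_y/2 = 0, [xy,x] = E_y/2 = 0, [xy,y] = G_x/2 = 25635/512, [yy,x] = F_y - G_x/2 = -25635/512, [yy,y] = G_y/2 = 0
Gamma^x_ij = (G*[ij,x] - F*[ij,y])/(EG - F^2), Gamma^y_ij = (E*[ij,y] - F*[ij,x])/(EG - F^2)
Gamma_xxx = 140/261, Gamma_xxy = 0, Gamma_xyy = -8545/6264, Gamma_yxx = 0, Gamma_yxy = 1080/1709, Gamma_yyy = 0
d^2x/dtau^2 = -(Gamma_xxx*(-1/2)^2 + 2*Gamma_xxy*(-1/2)*(-2) + Gamma_xyy*(-2)^2) = 8335/1566
d^2y/dtau^2 = -(Gamma_yxx*(-1/2)^2 + 2*Gamma_yxy*(-1/2)*(-2) + Gamma_yyy*(-2)^2) = -2160/1709

Answer: Gamma_xxx = 140/261, Gamma_xxy = 0, Gamma_xyy = -8545/6264, Gamma_yxx = 0, Gamma_yxy = 1080/1709, Gamma_yyy = 0; accelerations (d^2x/dtau^2, d^2y/dtau^2) = (8335/1566, -2160/1709)


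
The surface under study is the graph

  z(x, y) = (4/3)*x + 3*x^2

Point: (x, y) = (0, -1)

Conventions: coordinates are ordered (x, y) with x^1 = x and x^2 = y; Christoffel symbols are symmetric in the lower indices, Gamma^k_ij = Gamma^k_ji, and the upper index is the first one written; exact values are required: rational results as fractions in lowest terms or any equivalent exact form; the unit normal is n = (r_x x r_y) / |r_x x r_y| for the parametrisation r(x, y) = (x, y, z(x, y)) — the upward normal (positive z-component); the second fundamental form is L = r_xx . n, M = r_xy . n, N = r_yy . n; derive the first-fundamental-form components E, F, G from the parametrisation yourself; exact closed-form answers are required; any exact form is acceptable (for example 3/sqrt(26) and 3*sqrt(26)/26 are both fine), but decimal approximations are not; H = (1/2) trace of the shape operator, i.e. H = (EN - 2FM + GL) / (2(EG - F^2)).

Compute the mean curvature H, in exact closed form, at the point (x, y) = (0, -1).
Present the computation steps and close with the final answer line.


z_x = 4/3, z_y = 0, z_xx = 6, z_xy = 0, z_yy = 0
E = 25/9, F = 0, G = 1; answer radicand W^2 = 25/9
unnormalised second-form numerators: l = 6, m = 0, n = 0; L = l/sqrt(25/9), and similarly M = m/sqrt(W^2), N = n/sqrt(W^2)
H = (E*n - 2*F*m + G*l) / (2*(EG - F^2)*sqrt(W^2)); E*n - 2*F*m + G*l = 6, EG - F^2 = 25/9, so H = (27/25)/sqrt(25/9)

Answer: H = 81/125


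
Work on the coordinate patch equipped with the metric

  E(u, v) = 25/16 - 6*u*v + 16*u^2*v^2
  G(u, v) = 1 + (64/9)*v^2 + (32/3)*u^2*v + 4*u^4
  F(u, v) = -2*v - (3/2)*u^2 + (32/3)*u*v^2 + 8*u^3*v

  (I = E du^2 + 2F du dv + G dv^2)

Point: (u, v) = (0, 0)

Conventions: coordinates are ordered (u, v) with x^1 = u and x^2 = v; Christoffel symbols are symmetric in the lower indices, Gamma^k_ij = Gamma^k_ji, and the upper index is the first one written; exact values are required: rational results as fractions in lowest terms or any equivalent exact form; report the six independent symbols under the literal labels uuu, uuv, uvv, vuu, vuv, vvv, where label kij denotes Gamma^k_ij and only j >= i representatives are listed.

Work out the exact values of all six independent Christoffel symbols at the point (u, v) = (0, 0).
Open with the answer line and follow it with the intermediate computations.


Answer: Gamma_uuu = 0, Gamma_uuv = 0, Gamma_uvv = -32/25, Gamma_vuu = 0, Gamma_vuv = 0, Gamma_vvv = 0

E = 25/16, F = 0, G = 1 at the point
E_u = 0, E_v = 0, F_u = 0, F_v = -2, G_u = 0, G_v = 0
EG - F^2 = 25/16;  g^inv = (16/25) * [[1, 0], [0, 25/16]]
first-kind symbols [ij,l] = (1/2)(d_i g_jl + d_j g_il - d_l g_ij): [uu,u] = E_u/2 = 0, [uu,v] = F_u - E_v/2 = 0, [uv,u] = E_v/2 = 0, [uv,v] = G_u/2 = 0, [vv,u] = F_v - G_u/2 = -2, [vv,v] = G_v/2 = 0
Gamma^u_ij = (G*[ij,u] - F*[ij,v])/(EG - F^2), Gamma^v_ij = (E*[ij,v] - F*[ij,u])/(EG - F^2)


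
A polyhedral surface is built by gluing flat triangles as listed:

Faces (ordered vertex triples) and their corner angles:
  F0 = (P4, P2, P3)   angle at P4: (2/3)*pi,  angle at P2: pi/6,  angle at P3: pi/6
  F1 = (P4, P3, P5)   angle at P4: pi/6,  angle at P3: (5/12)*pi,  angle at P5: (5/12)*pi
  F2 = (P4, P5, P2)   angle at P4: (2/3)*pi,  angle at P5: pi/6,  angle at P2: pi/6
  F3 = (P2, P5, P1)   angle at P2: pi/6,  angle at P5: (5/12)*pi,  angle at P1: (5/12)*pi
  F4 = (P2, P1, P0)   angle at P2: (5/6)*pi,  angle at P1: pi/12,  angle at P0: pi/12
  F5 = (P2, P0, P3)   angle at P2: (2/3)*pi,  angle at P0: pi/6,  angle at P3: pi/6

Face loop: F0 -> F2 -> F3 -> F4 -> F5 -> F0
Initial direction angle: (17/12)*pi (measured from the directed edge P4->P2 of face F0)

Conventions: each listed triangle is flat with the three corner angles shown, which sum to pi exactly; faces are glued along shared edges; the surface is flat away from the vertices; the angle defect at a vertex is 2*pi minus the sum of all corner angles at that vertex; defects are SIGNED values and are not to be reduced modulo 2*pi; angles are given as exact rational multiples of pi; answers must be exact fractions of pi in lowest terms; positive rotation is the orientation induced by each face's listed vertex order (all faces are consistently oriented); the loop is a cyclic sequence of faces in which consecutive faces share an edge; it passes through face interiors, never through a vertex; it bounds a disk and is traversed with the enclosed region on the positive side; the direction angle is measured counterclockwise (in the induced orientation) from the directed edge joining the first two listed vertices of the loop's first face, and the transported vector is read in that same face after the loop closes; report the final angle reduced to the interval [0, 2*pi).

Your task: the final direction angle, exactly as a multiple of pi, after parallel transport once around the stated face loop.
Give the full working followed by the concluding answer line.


enclosed vertex P2: corner angles sum to 2*pi, defect = 2*pi - 2*pi = 0
transport around the loop rotates by the sum of enclosed defects; add to the initial angle mod 2*pi
final angle = (17/12)*pi + 0 = (17/12)*pi (mod 2*pi)

Answer: final direction angle = (17/12)*pi


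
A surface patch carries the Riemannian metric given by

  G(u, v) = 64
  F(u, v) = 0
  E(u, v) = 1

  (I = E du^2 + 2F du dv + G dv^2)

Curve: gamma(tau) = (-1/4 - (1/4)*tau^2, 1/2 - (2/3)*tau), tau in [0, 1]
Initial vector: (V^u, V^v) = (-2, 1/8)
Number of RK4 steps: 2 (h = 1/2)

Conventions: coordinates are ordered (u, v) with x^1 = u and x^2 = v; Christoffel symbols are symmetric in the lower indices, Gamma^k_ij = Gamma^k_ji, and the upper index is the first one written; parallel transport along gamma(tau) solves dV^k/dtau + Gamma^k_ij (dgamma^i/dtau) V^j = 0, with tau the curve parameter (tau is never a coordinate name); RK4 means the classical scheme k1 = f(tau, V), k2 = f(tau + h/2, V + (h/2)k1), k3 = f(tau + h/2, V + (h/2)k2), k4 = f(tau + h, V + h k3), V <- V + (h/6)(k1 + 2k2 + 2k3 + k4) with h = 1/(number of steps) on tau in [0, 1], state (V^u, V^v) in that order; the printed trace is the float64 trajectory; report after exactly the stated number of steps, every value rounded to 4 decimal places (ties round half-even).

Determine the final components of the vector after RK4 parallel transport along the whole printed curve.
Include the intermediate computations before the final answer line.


gamma'(tau) = (-(1/2)*tau, -2/3); f(tau, V)^k = -Gamma^k_ij(gamma(tau)) gamma'^i(tau) V^j; h = 1/2; intermediate values shown to 6 dp
curve data and Christoffel symbols at the stage parameters:
  tau = 0.000000: gamma = (-0.250000, 0.500000), gamma' = (0.000000, -0.666667); Gamma_uuu = 0.000000, Gamma_uuv = 0.000000, Gamma_uvv = 0.000000, Gamma_vuu = 0.000000, Gamma_vuv = 0.000000, Gamma_vvv = 0.000000
  tau = 0.250000: gamma = (-0.265625, 0.333333), gamma' = (-0.125000, -0.666667); Gamma_uuu = 0.000000, Gamma_uuv = 0.000000, Gamma_uvv = 0.000000, Gamma_vuu = 0.000000, Gamma_vuv = 0.000000, Gamma_vvv = 0.000000
  tau = 0.500000: gamma = (-0.312500, 0.166667), gamma' = (-0.250000, -0.666667); Gamma_uuu = 0.000000, Gamma_uuv = 0.000000, Gamma_uvv = 0.000000, Gamma_vuu = 0.000000, Gamma_vuv = 0.000000, Gamma_vvv = 0.000000
  tau = 0.750000: gamma = (-0.390625, 0.000000), gamma' = (-0.375000, -0.666667); Gamma_uuu = 0.000000, Gamma_uuv = 0.000000, Gamma_uvv = 0.000000, Gamma_vuu = 0.000000, Gamma_vuv = 0.000000, Gamma_vvv = 0.000000
  tau = 1.000000: gamma = (-0.500000, -0.166667), gamma' = (-0.500000, -0.666667); Gamma_uuu = 0.000000, Gamma_uuv = 0.000000, Gamma_uvv = 0.000000, Gamma_vuu = 0.000000, Gamma_vuv = 0.000000, Gamma_vvv = 0.000000
step 0: V^u = -2.0000, V^v = 0.1250
step 1: k1 = (0.000000, 0.000000), k2 = (0.000000, 0.000000), k3 = (0.000000, 0.000000), k4 = (0.000000, 0.000000); V <- V + (h/6)(k1 + 2k2 + 2k3 + k4): V^u = -2.0000, V^v = 0.1250
step 2: k1 = (0.000000, 0.000000), k2 = (0.000000, 0.000000), k3 = (0.000000, 0.000000), k4 = (0.000000, 0.000000); V <- V + (h/6)(k1 + 2k2 + 2k3 + k4): V^u = -2.0000, V^v = 0.1250

Answer: V^u = -2.0000, V^v = 0.1250


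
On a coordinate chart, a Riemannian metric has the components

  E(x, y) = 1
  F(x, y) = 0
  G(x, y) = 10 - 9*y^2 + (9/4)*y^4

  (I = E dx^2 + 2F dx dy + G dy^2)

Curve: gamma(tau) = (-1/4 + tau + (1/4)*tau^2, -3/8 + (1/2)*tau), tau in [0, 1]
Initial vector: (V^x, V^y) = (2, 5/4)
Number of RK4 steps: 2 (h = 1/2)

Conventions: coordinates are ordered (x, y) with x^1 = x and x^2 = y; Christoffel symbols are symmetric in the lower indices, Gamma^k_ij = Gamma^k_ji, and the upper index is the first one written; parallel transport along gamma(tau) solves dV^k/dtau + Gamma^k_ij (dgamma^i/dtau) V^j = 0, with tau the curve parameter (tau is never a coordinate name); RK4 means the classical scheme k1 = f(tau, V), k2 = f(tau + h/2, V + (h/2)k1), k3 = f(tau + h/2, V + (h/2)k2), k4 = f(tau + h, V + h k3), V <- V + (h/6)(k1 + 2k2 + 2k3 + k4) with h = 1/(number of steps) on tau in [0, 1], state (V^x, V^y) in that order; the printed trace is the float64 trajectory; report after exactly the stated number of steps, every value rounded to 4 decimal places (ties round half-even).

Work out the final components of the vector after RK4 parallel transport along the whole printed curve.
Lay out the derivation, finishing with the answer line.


gamma'(tau) = (1 + (1/2)*tau, 1/2); f(tau, V)^k = -Gamma^k_ij(gamma(tau)) gamma'^i(tau) V^j; h = 1/2; intermediate values shown to 6 dp
curve data and Christoffel symbols at the stage parameters:
  tau = 0.000000: gamma = (-0.250000, -0.375000), gamma' = (1.000000, 0.500000); Gamma_xxx = 0.000000, Gamma_xxy = 0.000000, Gamma_xyy = 0.000000, Gamma_yxx = 0.000000, Gamma_yxy = 0.000000, Gamma_yyy = 0.357415
  tau = 0.250000: gamma = (0.015625, -0.250000), gamma' = (1.125000, 0.500000); Gamma_xxx = 0.000000, Gamma_xxy = 0.000000, Gamma_xyy = 0.000000, Gamma_yxx = 0.000000, Gamma_yxy = 0.000000, Gamma_yyy = 0.230745
  tau = 0.500000: gamma = (0.312500, -0.125000), gamma' = (1.250000, 0.500000); Gamma_xxx = 0.000000, Gamma_xxy = 0.000000, Gamma_xyy = 0.000000, Gamma_yxx = 0.000000, Gamma_yxy = 0.000000, Gamma_yyy = 0.113207
  tau = 0.750000: gamma = (0.640625, 0.000000), gamma' = (1.375000, 0.500000); Gamma_xxx = 0.000000, Gamma_xxy = 0.000000, Gamma_xyy = 0.000000, Gamma_yxx = 0.000000, Gamma_yxy = 0.000000, Gamma_yyy = 0.000000
  tau = 1.000000: gamma = (1.000000, 0.125000), gamma' = (1.500000, 0.500000); Gamma_xxx = 0.000000, Gamma_xxy = 0.000000, Gamma_xyy = 0.000000, Gamma_yxx = 0.000000, Gamma_yxy = 0.000000, Gamma_yyy = -0.113207
step 0: V^x = 2.0000, V^y = 1.2500
step 1: k1 = (0.000000, -0.223384), k2 = (0.000000, -0.137773), k3 = (0.000000, -0.140242), k4 = (0.000000, -0.066785); V <- V + (h/6)(k1 + 2k2 + 2k3 + k4): V^x = 2.0000, V^y = 1.1795
step 2: k1 = (0.000000, -0.066763), k2 = (0.000000, 0.000000), k3 = (0.000000, 0.000000), k4 = (0.000000, 0.066763); V <- V + (h/6)(k1 + 2k2 + 2k3 + k4): V^x = 2.0000, V^y = 1.1795

Answer: V^x = 2.0000, V^y = 1.1795


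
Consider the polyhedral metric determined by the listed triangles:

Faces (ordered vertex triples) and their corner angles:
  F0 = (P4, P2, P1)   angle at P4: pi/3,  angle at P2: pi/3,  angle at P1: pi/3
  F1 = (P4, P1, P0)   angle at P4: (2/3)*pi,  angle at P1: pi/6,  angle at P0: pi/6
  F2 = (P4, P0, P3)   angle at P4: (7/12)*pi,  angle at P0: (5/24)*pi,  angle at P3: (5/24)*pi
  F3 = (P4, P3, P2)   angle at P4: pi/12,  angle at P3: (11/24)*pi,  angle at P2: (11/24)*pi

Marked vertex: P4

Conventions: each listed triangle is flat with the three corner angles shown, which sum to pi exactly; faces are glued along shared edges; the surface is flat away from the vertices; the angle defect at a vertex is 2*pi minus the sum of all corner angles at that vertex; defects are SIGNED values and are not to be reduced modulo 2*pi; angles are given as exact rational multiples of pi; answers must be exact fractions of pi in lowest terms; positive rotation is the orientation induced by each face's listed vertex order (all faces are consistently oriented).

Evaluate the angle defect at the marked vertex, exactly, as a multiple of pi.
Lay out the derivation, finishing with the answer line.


Sum of corner angles at P4: (5/3)*pi
defect = 2*pi - (5/3)*pi

Answer: defect(P4) = pi/3


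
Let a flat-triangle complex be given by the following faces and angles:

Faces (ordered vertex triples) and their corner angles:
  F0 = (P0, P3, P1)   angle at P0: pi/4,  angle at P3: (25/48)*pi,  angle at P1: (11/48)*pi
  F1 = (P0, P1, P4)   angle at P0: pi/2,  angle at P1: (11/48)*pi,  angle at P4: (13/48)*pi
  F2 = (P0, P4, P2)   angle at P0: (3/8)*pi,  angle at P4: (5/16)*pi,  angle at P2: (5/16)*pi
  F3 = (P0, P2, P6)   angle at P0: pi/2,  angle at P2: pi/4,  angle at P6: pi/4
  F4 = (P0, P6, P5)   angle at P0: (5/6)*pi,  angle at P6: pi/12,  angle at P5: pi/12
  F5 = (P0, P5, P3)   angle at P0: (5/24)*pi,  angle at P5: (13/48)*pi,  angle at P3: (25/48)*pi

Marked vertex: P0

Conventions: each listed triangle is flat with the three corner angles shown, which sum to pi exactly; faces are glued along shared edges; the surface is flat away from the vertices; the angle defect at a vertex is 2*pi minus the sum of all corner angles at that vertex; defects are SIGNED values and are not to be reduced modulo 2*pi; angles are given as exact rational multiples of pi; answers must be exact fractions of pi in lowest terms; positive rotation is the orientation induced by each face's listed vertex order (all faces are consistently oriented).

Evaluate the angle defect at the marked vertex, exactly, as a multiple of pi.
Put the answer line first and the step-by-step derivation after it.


Answer: defect(P0) = (-2/3)*pi

Sum of corner angles at P0: (8/3)*pi
defect = 2*pi - (8/3)*pi


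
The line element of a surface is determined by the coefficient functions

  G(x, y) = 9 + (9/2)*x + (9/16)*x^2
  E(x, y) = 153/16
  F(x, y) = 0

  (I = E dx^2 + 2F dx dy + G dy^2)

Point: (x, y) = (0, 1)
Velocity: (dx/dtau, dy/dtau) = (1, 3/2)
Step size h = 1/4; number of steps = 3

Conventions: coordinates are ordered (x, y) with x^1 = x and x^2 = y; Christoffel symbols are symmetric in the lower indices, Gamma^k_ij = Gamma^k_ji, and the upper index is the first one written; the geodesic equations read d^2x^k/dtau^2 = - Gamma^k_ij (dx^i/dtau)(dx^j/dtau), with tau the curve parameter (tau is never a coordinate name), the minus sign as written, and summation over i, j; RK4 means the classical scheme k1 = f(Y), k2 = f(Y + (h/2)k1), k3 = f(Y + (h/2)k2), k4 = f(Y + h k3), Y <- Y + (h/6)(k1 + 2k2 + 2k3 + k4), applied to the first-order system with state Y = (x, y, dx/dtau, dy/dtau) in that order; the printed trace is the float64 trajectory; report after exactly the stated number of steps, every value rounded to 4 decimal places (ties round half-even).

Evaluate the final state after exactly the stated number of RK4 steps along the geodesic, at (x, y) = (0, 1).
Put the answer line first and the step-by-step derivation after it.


Answer: x = 0.8738, y = 1.9312, dx/dtau = 1.3005, dy/dtau = 1.0104

f(Y) = (dx/dtau, dy/dtau, -Gamma^x_ij Y'^i Y'^j, -Gamma^y_ij Y'^i Y'^j) with the Gammas evaluated at the stage position; h = 0.250000; intermediate values shown to 6 dp
step 0: x = 0.0000, y = 1.0000, dx/dtau = 1.0000, dy/dtau = 1.5000
step 1:
  k1: at (x, y) = (0.000000, 1.000000), (dx/dtau, dy/dtau) = (1.000000, 1.500000); Gamma_xxx = 0.000000, Gamma_xxy = 0.000000, Gamma_xyy = -0.235294, Gamma_yxx = 0.000000, Gamma_yxy = 0.250000, Gamma_yyy = 0.000000; k1 = (1.000000, 1.500000, 0.529412, -0.750000)
  k2: at (x, y) = (0.125000, 1.187500), (dx/dtau, dy/dtau) = (1.066176, 1.406250); Gamma_xxx = 0.000000, Gamma_xxy = 0.000000, Gamma_xyy = -0.242647, Gamma_yxx = 0.000000, Gamma_yxy = 0.242424, Gamma_yyy = 0.000000; k2 = (1.066176, 1.406250, 0.479844, -0.726939)
  k3: at (x, y) = (0.133272, 1.175781), (dx/dtau, dy/dtau) = (1.059981, 1.409133); Gamma_xxx = 0.000000, Gamma_xxy = 0.000000, Gamma_xyy = -0.243134, Gamma_yxx = 0.000000, Gamma_yxy = 0.241939, Gamma_yyy = 0.000000; k3 = (1.059981, 1.409133, 0.482780, -0.722746)
  k4: at (x, y) = (0.264995, 1.352283), (dx/dtau, dy/dtau) = (1.120695, 1.319313); Gamma_xxx = 0.000000, Gamma_xxy = 0.000000, Gamma_xyy = -0.250882, Gamma_yxx = 0.000000, Gamma_yxy = 0.234467, Gamma_yyy = 0.000000; k4 = (1.120695, 1.319313, 0.436682, -0.693341)
  Y <- Y + (h/6)(k1 + 2k2 + 2k3 + k4): x = 0.2655, y = 1.3521, dx/dtau = 1.1205, dy/dtau = 1.3191
step 2:
  k1: at (x, y) = (0.265542, 1.352087), (dx/dtau, dy/dtau) = (1.120473, 1.319054); Gamma_xxx = 0.000000, Gamma_xxy = 0.000000, Gamma_xyy = -0.250914, Gamma_yxx = 0.000000, Gamma_yxy = 0.234437, Gamma_yyy = 0.000000; k1 = (1.120473, 1.319054, 0.436566, -0.692978)
  k2: at (x, y) = (0.405601, 1.516968), (dx/dtau, dy/dtau) = (1.175043, 1.232431); Gamma_xxx = 0.000000, Gamma_xxy = 0.000000, Gamma_xyy = -0.259153, Gamma_yxx = 0.000000, Gamma_yxy = 0.226984, Gamma_yyy = 0.000000; k2 = (1.175043, 1.232431, 0.393624, -0.657418)
  k3: at (x, y) = (0.412422, 1.506141), (dx/dtau, dy/dtau) = (1.169676, 1.236877); Gamma_xxx = 0.000000, Gamma_xxy = 0.000000, Gamma_xyy = -0.259554, Gamma_yxx = 0.000000, Gamma_yxy = 0.226633, Gamma_yyy = 0.000000; k3 = (1.169676, 1.236877, 0.397083, -0.655760)
  k4: at (x, y) = (0.557961, 1.661306), (dx/dtau, dy/dtau) = (1.219743, 1.155114); Gamma_xxx = 0.000000, Gamma_xxy = 0.000000, Gamma_xyy = -0.268115, Gamma_yxx = 0.000000, Gamma_yxy = 0.219396, Gamma_yyy = 0.000000; k4 = (1.219743, 1.155114, 0.357743, -0.618234)
  Y <- Y + (h/6)(k1 + 2k2 + 2k3 + k4): x = 0.5584, y = 1.6610, dx/dtau = 1.2195, dy/dtau = 1.1550
step 3:
  k1: at (x, y) = (0.558444, 1.660953), (dx/dtau, dy/dtau) = (1.219461, 1.154988); Gamma_xxx = 0.000000, Gamma_xxy = 0.000000, Gamma_xyy = -0.268144, Gamma_yxx = 0.000000, Gamma_yxy = 0.219373, Gamma_yyy = 0.000000; k1 = (1.219461, 1.154988, 0.357703, -0.617958)
  k2: at (x, y) = (0.710877, 1.805326), (dx/dtau, dy/dtau) = (1.264174, 1.077744); Gamma_xxx = 0.000000, Gamma_xxy = 0.000000, Gamma_xyy = -0.277110, Gamma_yxx = 0.000000, Gamma_yxy = 0.212275, Gamma_yyy = 0.000000; k2 = (1.264174, 1.077744, 0.321872, -0.578430)
  k3: at (x, y) = (0.716466, 1.795671), (dx/dtau, dy/dtau) = (1.259695, 1.082685); Gamma_xxx = 0.000000, Gamma_xxy = 0.000000, Gamma_xyy = -0.277439, Gamma_yxx = 0.000000, Gamma_yxy = 0.212023, Gamma_yyy = 0.000000; k3 = (1.259695, 1.082685, 0.325216, -0.578337)
  k4: at (x, y) = (0.873368, 1.931624), (dx/dtau, dy/dtau) = (1.300765, 1.010404); Gamma_xxx = 0.000000, Gamma_xxy = 0.000000, Gamma_xyy = -0.286669, Gamma_yxx = 0.000000, Gamma_yxy = 0.205197, Gamma_yyy = 0.000000; k4 = (1.300765, 1.010404, 0.292665, -0.539380)
  Y <- Y + (h/6)(k1 + 2k2 + 2k3 + k4): x = 0.8738, y = 1.9312, dx/dtau = 1.3005, dy/dtau = 1.0104


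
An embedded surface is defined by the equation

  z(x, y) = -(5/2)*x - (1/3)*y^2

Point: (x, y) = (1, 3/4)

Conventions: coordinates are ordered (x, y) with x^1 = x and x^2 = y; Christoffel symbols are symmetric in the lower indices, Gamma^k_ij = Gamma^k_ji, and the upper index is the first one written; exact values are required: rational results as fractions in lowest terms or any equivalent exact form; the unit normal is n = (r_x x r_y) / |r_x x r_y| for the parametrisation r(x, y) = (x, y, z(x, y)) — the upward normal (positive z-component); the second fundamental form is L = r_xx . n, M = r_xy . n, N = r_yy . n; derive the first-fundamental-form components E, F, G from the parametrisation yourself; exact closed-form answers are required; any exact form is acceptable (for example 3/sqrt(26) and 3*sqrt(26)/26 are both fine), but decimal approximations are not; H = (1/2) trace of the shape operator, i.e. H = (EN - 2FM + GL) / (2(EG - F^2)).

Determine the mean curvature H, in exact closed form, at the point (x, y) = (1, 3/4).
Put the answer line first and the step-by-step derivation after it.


Answer: H = -29*sqrt(30)/1350

z_x = -5/2, z_y = -1/2, z_xx = 0, z_xy = 0, z_yy = -2/3
E = 29/4, F = 5/4, G = 5/4; answer radicand W^2 = 15/2
unnormalised second-form numerators: l = 0, m = 0, n = -2/3; L = l/sqrt(15/2), and similarly M = m/sqrt(W^2), N = n/sqrt(W^2)
H = (E*n - 2*F*m + G*l) / (2*(EG - F^2)*sqrt(W^2)); E*n - 2*F*m + G*l = -29/6, EG - F^2 = 15/2, so H = (-29/90)/sqrt(15/2)


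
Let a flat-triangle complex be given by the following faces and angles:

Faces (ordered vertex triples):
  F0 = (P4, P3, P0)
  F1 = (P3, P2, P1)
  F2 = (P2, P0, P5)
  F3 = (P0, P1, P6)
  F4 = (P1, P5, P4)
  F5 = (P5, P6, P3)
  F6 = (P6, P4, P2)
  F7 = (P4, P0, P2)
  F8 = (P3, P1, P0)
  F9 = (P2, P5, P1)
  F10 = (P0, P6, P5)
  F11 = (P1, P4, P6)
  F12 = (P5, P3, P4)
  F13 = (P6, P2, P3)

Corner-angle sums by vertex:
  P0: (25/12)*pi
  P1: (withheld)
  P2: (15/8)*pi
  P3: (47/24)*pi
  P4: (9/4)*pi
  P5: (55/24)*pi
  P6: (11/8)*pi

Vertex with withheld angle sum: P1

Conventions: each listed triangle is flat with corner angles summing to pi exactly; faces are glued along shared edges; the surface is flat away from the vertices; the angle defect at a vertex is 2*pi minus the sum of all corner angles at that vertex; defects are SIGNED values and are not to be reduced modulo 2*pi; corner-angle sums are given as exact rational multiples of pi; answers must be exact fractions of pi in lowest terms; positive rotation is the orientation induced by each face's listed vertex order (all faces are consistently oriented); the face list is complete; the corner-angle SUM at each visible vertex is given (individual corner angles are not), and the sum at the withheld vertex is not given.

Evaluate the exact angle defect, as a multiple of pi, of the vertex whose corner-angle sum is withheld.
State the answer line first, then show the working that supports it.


Answer: defect(P1) = -pi/6

V = 7, E = 21, F = 14; chi = V - E + F = 0
Gauss-Bonnet: total defect = 2*pi*chi = 0; visible defects sum to pi/6


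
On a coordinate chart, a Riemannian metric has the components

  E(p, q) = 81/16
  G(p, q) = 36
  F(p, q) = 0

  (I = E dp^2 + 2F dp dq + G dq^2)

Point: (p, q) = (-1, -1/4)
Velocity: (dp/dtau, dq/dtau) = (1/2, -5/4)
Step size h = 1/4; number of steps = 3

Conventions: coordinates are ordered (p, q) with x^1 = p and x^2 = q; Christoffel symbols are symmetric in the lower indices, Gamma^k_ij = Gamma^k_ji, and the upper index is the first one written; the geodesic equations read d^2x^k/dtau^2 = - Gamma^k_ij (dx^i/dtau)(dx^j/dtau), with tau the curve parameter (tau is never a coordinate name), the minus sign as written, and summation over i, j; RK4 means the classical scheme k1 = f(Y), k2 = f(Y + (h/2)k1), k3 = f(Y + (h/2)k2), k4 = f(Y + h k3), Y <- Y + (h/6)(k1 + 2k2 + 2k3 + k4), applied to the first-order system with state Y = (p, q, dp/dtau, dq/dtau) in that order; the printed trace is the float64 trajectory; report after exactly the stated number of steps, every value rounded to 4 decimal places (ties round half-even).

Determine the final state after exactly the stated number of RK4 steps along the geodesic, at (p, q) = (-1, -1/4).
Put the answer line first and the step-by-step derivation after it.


Answer: p = -0.6250, q = -1.1875, dp/dtau = 0.5000, dq/dtau = -1.2500

f(Y) = (dp/dtau, dq/dtau, -Gamma^p_ij Y'^i Y'^j, -Gamma^q_ij Y'^i Y'^j) with the Gammas evaluated at the stage position; h = 0.250000; intermediate values shown to 6 dp
step 0: p = -1.0000, q = -0.2500, dp/dtau = 0.5000, dq/dtau = -1.2500
step 1:
  k1: at (p, q) = (-1.000000, -0.250000), (dp/dtau, dq/dtau) = (0.500000, -1.250000); Gamma_ppp = 0.000000, Gamma_ppq = 0.000000, Gamma_pqq = 0.000000, Gamma_qpp = 0.000000, Gamma_qpq = 0.000000, Gamma_qqq = 0.000000; k1 = (0.500000, -1.250000, 0.000000, 0.000000)
  k2: at (p, q) = (-0.937500, -0.406250), (dp/dtau, dq/dtau) = (0.500000, -1.250000); Gamma_ppp = 0.000000, Gamma_ppq = 0.000000, Gamma_pqq = 0.000000, Gamma_qpp = 0.000000, Gamma_qpq = 0.000000, Gamma_qqq = 0.000000; k2 = (0.500000, -1.250000, 0.000000, 0.000000)
  k3: at (p, q) = (-0.937500, -0.406250), (dp/dtau, dq/dtau) = (0.500000, -1.250000); Gamma_ppp = 0.000000, Gamma_ppq = 0.000000, Gamma_pqq = 0.000000, Gamma_qpp = 0.000000, Gamma_qpq = 0.000000, Gamma_qqq = 0.000000; k3 = (0.500000, -1.250000, 0.000000, 0.000000)
  k4: at (p, q) = (-0.875000, -0.562500), (dp/dtau, dq/dtau) = (0.500000, -1.250000); Gamma_ppp = 0.000000, Gamma_ppq = 0.000000, Gamma_pqq = 0.000000, Gamma_qpp = 0.000000, Gamma_qpq = 0.000000, Gamma_qqq = 0.000000; k4 = (0.500000, -1.250000, 0.000000, 0.000000)
  Y <- Y + (h/6)(k1 + 2k2 + 2k3 + k4): p = -0.8750, q = -0.5625, dp/dtau = 0.5000, dq/dtau = -1.2500
step 2:
  k1: at (p, q) = (-0.875000, -0.562500), (dp/dtau, dq/dtau) = (0.500000, -1.250000); Gamma_ppp = 0.000000, Gamma_ppq = 0.000000, Gamma_pqq = 0.000000, Gamma_qpp = 0.000000, Gamma_qpq = 0.000000, Gamma_qqq = 0.000000; k1 = (0.500000, -1.250000, 0.000000, 0.000000)
  k2: at (p, q) = (-0.812500, -0.718750), (dp/dtau, dq/dtau) = (0.500000, -1.250000); Gamma_ppp = 0.000000, Gamma_ppq = 0.000000, Gamma_pqq = 0.000000, Gamma_qpp = 0.000000, Gamma_qpq = 0.000000, Gamma_qqq = 0.000000; k2 = (0.500000, -1.250000, 0.000000, 0.000000)
  k3: at (p, q) = (-0.812500, -0.718750), (dp/dtau, dq/dtau) = (0.500000, -1.250000); Gamma_ppp = 0.000000, Gamma_ppq = 0.000000, Gamma_pqq = 0.000000, Gamma_qpp = 0.000000, Gamma_qpq = 0.000000, Gamma_qqq = 0.000000; k3 = (0.500000, -1.250000, 0.000000, 0.000000)
  k4: at (p, q) = (-0.750000, -0.875000), (dp/dtau, dq/dtau) = (0.500000, -1.250000); Gamma_ppp = 0.000000, Gamma_ppq = 0.000000, Gamma_pqq = 0.000000, Gamma_qpp = 0.000000, Gamma_qpq = 0.000000, Gamma_qqq = 0.000000; k4 = (0.500000, -1.250000, 0.000000, 0.000000)
  Y <- Y + (h/6)(k1 + 2k2 + 2k3 + k4): p = -0.7500, q = -0.8750, dp/dtau = 0.5000, dq/dtau = -1.2500
step 3:
  k1: at (p, q) = (-0.750000, -0.875000), (dp/dtau, dq/dtau) = (0.500000, -1.250000); Gamma_ppp = 0.000000, Gamma_ppq = 0.000000, Gamma_pqq = 0.000000, Gamma_qpp = 0.000000, Gamma_qpq = 0.000000, Gamma_qqq = 0.000000; k1 = (0.500000, -1.250000, 0.000000, 0.000000)
  k2: at (p, q) = (-0.687500, -1.031250), (dp/dtau, dq/dtau) = (0.500000, -1.250000); Gamma_ppp = 0.000000, Gamma_ppq = 0.000000, Gamma_pqq = 0.000000, Gamma_qpp = 0.000000, Gamma_qpq = 0.000000, Gamma_qqq = 0.000000; k2 = (0.500000, -1.250000, 0.000000, 0.000000)
  k3: at (p, q) = (-0.687500, -1.031250), (dp/dtau, dq/dtau) = (0.500000, -1.250000); Gamma_ppp = 0.000000, Gamma_ppq = 0.000000, Gamma_pqq = 0.000000, Gamma_qpp = 0.000000, Gamma_qpq = 0.000000, Gamma_qqq = 0.000000; k3 = (0.500000, -1.250000, 0.000000, 0.000000)
  k4: at (p, q) = (-0.625000, -1.187500), (dp/dtau, dq/dtau) = (0.500000, -1.250000); Gamma_ppp = 0.000000, Gamma_ppq = 0.000000, Gamma_pqq = 0.000000, Gamma_qpp = 0.000000, Gamma_qpq = 0.000000, Gamma_qqq = 0.000000; k4 = (0.500000, -1.250000, 0.000000, 0.000000)
  Y <- Y + (h/6)(k1 + 2k2 + 2k3 + k4): p = -0.6250, q = -1.1875, dp/dtau = 0.5000, dq/dtau = -1.2500


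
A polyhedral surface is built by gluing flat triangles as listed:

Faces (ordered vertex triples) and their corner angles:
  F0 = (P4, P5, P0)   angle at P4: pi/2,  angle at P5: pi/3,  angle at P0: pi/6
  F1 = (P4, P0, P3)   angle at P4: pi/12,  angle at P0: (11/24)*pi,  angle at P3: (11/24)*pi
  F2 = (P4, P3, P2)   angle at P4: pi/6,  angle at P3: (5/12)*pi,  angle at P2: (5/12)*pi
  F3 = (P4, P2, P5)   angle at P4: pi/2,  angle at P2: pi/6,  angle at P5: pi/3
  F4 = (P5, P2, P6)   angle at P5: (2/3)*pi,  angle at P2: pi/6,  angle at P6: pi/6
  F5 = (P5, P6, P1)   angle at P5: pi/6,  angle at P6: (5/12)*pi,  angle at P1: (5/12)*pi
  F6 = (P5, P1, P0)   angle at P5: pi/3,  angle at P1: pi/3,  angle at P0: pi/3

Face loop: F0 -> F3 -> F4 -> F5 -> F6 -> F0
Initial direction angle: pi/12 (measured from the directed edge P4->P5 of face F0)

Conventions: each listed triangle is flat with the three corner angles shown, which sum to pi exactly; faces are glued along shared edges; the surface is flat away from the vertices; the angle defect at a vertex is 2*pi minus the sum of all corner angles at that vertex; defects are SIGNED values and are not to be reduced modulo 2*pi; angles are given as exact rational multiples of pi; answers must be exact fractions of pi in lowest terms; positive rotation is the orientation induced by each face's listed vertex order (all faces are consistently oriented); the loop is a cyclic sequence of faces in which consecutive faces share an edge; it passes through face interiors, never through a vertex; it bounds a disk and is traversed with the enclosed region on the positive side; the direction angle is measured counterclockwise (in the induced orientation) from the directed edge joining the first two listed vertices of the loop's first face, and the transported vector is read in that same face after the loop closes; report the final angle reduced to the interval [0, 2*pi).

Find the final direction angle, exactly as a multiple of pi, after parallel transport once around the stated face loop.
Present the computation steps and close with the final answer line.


enclosed vertex P5: corner angles sum to (11/6)*pi, defect = 2*pi - (11/6)*pi = pi/6
holonomy = initial angle + sum of enclosed defects (mod 2*pi), positive in the induced orientation
final angle = pi/12 + pi/6 = pi/4 (mod 2*pi)

Answer: final direction angle = pi/4


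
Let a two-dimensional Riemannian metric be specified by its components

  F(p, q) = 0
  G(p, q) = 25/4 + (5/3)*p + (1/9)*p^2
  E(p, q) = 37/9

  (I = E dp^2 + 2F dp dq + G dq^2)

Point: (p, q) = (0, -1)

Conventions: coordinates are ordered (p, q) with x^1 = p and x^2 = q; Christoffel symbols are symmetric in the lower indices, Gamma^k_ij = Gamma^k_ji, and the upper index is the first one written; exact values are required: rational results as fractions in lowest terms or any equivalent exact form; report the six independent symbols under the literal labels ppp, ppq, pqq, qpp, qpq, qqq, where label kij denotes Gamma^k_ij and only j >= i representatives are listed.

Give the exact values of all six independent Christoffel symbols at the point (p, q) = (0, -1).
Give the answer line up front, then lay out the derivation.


Answer: Gamma_ppp = 0, Gamma_ppq = 0, Gamma_pqq = -15/74, Gamma_qpp = 0, Gamma_qpq = 2/15, Gamma_qqq = 0

E = 37/9, F = 0, G = 25/4 at the point
E_p = 0, E_q = 0, F_p = 0, F_q = 0, G_p = 5/3, G_q = 0
EG - F^2 = 925/36;  g^inv = (36/925) * [[25/4, 0], [0, 37/9]]
first-kind symbols [ij,l] = (1/2)(d_i g_jl + d_j g_il - d_l g_ij): [pp,p] = E_p/2 = 0, [pp,q] = F_p - E_q/2 = 0, [pq,p] = E_q/2 = 0, [pq,q] = G_p/2 = 5/6, [qq,p] = F_q - G_p/2 = -5/6, [qq,q] = G_q/2 = 0
Gamma^p_ij = (G*[ij,p] - F*[ij,q])/(EG - F^2), Gamma^q_ij = (E*[ij,q] - F*[ij,p])/(EG - F^2)


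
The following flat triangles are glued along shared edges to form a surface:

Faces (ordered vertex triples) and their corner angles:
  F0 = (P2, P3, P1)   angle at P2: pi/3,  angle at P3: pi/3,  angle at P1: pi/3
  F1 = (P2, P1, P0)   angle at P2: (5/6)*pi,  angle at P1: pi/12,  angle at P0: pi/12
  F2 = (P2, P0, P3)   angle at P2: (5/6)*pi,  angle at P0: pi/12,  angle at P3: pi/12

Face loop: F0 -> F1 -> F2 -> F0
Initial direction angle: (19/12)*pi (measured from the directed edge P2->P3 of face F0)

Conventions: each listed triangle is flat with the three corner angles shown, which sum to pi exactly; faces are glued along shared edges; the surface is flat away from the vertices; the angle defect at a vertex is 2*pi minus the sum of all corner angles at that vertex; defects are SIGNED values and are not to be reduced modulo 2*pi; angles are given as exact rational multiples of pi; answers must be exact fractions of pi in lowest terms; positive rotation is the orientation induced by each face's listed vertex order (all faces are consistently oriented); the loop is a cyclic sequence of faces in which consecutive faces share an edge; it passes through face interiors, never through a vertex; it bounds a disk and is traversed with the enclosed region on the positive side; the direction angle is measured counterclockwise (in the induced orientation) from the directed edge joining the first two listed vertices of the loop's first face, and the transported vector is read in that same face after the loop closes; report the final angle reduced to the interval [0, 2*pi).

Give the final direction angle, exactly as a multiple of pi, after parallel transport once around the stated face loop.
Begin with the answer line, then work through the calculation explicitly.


Answer: final direction angle = (19/12)*pi

enclosed vertex P2: corner angles sum to 2*pi, defect = 2*pi - 2*pi = 0
the final direction is the initial angle plus the enclosed defects, taken mod 2*pi in the induced orientation
final angle = (19/12)*pi + 0 = (19/12)*pi (mod 2*pi)


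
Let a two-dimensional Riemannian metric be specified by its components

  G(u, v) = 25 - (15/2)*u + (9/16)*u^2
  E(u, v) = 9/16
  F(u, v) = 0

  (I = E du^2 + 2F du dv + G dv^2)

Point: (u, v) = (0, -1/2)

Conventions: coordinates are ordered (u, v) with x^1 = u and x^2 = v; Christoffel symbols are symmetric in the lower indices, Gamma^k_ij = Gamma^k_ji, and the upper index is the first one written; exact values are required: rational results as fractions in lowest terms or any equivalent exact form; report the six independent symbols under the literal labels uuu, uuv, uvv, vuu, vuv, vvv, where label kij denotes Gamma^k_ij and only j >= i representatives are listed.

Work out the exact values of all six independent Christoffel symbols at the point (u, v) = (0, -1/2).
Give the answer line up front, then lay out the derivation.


Answer: Gamma_uuu = 0, Gamma_uuv = 0, Gamma_uvv = 20/3, Gamma_vuu = 0, Gamma_vuv = -3/20, Gamma_vvv = 0

E = 9/16, F = 0, G = 25 at the point
E_u = 0, E_v = 0, F_u = 0, F_v = 0, G_u = -15/2, G_v = 0
EG - F^2 = 225/16;  g^inv = (16/225) * [[25, 0], [0, 9/16]]
first-kind symbols [ij,l] = (1/2)(d_i g_jl + d_j g_il - d_l g_ij): [uu,u] = E_u/2 = 0, [uu,v] = F_u - E_v/2 = 0, [uv,u] = E_v/2 = 0, [uv,v] = G_u/2 = -15/4, [vv,u] = F_v - G_u/2 = 15/4, [vv,v] = G_v/2 = 0
Gamma^u_ij = (G*[ij,u] - F*[ij,v])/(EG - F^2), Gamma^v_ij = (E*[ij,v] - F*[ij,u])/(EG - F^2)


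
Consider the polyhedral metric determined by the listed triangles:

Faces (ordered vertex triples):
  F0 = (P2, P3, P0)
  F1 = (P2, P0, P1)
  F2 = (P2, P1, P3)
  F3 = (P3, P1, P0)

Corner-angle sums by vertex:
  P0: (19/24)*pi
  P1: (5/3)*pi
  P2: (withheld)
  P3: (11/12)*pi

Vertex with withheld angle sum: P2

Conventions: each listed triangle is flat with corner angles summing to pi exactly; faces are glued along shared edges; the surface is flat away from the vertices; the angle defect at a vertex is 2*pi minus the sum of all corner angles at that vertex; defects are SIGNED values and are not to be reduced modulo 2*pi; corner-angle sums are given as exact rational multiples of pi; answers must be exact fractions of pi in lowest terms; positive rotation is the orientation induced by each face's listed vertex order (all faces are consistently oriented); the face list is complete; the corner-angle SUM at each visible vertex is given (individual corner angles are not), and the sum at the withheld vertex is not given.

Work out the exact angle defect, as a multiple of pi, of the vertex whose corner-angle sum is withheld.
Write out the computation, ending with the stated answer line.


V = 4, E = 6, F = 4; chi = V - E + F = 2
Gauss-Bonnet: total defect = 2*pi*chi = 4*pi; visible defects sum to (21/8)*pi

Answer: defect(P2) = (11/8)*pi


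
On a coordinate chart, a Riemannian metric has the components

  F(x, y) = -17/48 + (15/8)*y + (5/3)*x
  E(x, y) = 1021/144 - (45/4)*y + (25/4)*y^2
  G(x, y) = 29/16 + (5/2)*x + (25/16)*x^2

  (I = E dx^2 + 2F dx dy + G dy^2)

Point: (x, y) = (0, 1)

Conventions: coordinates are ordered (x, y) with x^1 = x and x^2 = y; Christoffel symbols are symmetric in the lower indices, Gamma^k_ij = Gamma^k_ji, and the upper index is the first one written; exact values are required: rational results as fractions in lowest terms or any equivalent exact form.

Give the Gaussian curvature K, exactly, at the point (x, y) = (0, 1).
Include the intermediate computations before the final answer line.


E = 301/144, F = 73/48, G = 29/16, EG - F^2 = 425/288 at the point
E_x = 0, E_y = 5/4, F_x = 5/3, F_y = 15/8, G_x = 5/2, G_y = 0
E_yy = 25/2, F_xy = 0, G_xx = 25/8
K follows from Brioschi's formula, (det M1 - det M2)/(EG - F^2)^2.
M1 = [[-E_yy/2 + F_xy - G_xx/2, E_x/2, F_x - E_y/2], [F_y - G_x/2, E, F], [G_y/2, F, G]] = [[-125/16, 0, 25/24], [5/8, 301/144, 73/48], [0, 73/48, 29/16]]; det M1 = -32375/3072
M2 = [[0, E_y/2, G_x/2], [E_y/2, E, F], [G_x/2, F, G]] = [[0, 5/8, 5/4], [5/8, 301/144, 73/48], [5/4, 73/48, 29/16]]; det M2 = -14725/9216
det M1 - det M2 = -2575/288; K = -2575/288 / (425/288)^2 = -29664/7225

Answer: K = -29664/7225


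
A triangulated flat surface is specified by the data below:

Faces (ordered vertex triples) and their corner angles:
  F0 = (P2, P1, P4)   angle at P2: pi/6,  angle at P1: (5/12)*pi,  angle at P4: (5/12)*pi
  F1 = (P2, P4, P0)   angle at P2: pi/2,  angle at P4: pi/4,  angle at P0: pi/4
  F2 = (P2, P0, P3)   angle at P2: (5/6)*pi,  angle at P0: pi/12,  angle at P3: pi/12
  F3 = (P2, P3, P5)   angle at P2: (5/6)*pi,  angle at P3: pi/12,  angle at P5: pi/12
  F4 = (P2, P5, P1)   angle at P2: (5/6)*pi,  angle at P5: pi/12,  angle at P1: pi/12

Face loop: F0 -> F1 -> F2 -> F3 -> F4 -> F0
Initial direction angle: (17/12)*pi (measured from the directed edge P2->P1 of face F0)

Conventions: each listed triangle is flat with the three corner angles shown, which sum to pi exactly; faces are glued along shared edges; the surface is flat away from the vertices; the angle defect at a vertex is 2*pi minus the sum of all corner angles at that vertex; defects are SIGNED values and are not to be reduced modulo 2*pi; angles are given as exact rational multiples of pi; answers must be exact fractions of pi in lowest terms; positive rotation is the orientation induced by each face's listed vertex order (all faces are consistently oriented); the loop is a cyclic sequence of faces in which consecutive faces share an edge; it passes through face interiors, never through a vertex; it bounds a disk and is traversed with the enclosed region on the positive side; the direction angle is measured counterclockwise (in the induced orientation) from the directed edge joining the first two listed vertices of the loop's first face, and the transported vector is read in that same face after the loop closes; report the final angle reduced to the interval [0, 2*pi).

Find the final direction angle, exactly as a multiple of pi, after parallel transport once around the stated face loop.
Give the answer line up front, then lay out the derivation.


Answer: final direction angle = pi/4

enclosed vertex P2: corner angles sum to (19/6)*pi, defect = 2*pi - (19/6)*pi = (-7/6)*pi
adding the enclosed defects to the starting angle (mod 2*pi, induced orientation) gives the holonomy
final angle = (17/12)*pi - (7/6)*pi = pi/4 (mod 2*pi)
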